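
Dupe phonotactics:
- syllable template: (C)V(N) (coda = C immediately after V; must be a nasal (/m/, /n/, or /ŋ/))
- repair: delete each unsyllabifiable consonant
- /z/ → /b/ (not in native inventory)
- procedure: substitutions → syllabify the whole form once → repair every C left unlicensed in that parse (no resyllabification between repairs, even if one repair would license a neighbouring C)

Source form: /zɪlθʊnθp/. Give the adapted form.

bɪθʊn

Substitution: /z/ → /b/, giving /bɪlθʊnθp/.
Syllabifying with onset maximization leaves /l/, /θ/, /p/ stranded (only a nasal (/m/, /n/, or /ŋ/) is licensed in coda position; onsets are limited to one consonant).
Deletion applies to /l/, /θ/, /p/.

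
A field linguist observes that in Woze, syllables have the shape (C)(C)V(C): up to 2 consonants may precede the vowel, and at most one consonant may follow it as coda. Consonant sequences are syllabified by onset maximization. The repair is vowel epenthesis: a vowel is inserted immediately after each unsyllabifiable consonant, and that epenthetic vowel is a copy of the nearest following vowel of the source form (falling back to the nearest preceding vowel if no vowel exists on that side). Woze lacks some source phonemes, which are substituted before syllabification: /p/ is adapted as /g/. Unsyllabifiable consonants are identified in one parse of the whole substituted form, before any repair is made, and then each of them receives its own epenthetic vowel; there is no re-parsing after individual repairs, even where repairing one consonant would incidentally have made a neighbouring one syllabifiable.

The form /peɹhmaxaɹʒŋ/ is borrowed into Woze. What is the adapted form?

Substitution: /p/ → /g/, giving /geɹhmaxaɹʒŋ/.
Under (C)(C)V(C), the unsyllabifiable consonants are /ʒ/, /ŋ/ (at most one coda consonant is licensed; onsets may contain at most 2 consonants).
Epenthesis after each stranded consonant: /ʒ/ → /ʒa/, /ŋ/ → /ŋa/.

geɹhmaxaɹʒaŋa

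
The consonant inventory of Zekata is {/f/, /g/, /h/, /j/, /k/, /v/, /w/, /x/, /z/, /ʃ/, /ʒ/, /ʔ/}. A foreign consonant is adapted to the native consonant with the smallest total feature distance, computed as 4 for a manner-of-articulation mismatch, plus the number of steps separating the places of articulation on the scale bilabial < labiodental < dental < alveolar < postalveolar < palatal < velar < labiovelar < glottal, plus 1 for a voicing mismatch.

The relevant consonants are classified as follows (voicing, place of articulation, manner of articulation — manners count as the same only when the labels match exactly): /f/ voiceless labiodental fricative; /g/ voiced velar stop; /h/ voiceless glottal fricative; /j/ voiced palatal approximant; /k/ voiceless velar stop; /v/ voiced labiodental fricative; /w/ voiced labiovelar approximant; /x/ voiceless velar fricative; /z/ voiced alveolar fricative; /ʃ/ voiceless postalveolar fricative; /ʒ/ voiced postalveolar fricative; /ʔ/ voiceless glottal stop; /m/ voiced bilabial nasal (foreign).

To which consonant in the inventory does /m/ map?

/v/ is closest: manner differs (nasal→fricative, +4), place distance 1 (bilabial→labiodental), same voicing; total 5. Next closest is /f/ at distance 6.

v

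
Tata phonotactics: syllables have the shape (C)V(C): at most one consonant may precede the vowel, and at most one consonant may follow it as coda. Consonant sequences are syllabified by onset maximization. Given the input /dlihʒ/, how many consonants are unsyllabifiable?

The consonants /d/, /ʒ/ cannot be parsed into a legal (C)V(C) syllable (at most one coda consonant is licensed; onsets are limited to one consonant).

2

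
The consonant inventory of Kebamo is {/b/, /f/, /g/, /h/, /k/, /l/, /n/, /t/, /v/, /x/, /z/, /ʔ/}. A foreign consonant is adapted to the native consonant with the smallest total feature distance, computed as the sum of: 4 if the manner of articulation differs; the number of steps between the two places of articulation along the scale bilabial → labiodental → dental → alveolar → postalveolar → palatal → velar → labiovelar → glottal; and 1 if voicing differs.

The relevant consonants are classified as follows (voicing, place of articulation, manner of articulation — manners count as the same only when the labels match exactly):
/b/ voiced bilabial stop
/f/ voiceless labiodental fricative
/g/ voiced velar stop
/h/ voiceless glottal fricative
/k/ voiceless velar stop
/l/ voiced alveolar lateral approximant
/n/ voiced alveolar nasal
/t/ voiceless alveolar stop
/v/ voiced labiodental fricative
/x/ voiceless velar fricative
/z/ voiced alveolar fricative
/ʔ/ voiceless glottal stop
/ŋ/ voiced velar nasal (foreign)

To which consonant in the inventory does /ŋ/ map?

/n/ is closest: same manner (nasal), place distance 3 (velar→alveolar), same voicing; total 3. Next closest is /g/ at distance 4.

n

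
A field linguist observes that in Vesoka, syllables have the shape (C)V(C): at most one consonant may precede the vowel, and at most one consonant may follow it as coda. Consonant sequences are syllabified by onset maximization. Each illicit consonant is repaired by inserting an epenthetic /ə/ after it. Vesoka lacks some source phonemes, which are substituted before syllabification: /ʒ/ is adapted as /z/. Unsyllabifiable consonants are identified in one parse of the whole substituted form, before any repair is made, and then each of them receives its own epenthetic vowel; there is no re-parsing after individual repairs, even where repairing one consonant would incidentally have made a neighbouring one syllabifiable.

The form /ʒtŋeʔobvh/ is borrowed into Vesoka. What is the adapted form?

Substitution: /ʒ/ → /z/, giving /ztŋeʔobvh/.
Under (C)V(C), the unsyllabifiable consonants are /z/, /t/, /v/, /h/ (at most one coda consonant is licensed; onsets are limited to one consonant).
Epenthesis after each stranded consonant: /z/ → /zə/, /t/ → /tə/, /v/ → /və/, /h/ → /hə/.

zətəŋeʔobvəhə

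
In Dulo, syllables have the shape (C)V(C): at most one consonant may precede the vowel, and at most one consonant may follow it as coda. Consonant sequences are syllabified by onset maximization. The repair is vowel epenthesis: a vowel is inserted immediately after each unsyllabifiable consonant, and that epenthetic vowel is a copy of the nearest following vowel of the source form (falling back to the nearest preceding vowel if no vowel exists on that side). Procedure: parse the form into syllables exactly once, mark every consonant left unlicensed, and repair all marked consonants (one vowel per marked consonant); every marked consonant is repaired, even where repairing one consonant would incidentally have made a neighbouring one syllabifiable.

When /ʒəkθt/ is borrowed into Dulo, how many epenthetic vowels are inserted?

The unsyllabifiable consonants are /θ/, /t/; each receives one epenthetic vowel.

2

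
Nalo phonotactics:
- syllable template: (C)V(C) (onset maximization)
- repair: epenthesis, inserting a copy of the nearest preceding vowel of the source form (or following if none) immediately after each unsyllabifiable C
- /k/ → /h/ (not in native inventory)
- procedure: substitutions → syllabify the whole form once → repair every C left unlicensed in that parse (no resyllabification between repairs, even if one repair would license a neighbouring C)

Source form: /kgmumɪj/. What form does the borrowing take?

hugumumɪj

Substitution: /k/ → /h/, giving /hgmumɪj/.
Syllabifying with onset maximization leaves /h/, /g/ stranded (at most one coda consonant is licensed; onsets are limited to one consonant).
Inserting the epenthetic vowel yields /h/ → /hu/, /g/ → /gu/.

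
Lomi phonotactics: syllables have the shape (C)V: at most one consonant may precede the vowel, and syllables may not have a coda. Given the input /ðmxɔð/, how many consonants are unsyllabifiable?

Under (C)V, the unsyllabifiable consonants are /ð/, /m/, /ð/ (no codas are permitted; onsets are limited to one consonant).

3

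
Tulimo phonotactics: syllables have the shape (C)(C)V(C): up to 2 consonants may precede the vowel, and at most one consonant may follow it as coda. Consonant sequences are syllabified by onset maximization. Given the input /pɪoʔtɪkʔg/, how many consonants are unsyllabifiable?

The consonants /ʔ/, /g/ cannot be parsed into a legal (C)(C)V(C) syllable (at most one coda consonant is licensed; onsets may contain at most 2 consonants).

2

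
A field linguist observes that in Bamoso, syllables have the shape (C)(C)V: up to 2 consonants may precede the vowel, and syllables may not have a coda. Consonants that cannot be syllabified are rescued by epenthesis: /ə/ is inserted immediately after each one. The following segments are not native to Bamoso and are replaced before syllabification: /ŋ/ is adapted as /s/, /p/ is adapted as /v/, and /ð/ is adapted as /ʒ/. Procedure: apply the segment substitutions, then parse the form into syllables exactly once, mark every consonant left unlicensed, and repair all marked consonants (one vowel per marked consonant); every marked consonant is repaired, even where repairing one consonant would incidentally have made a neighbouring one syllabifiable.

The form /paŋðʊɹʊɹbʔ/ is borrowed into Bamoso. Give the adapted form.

vasʒʊɹʊɹəbəʔə

Substitution: /p/ → /v/, /ŋ/ → /s/, /ð/ → /ʒ/, giving /vasʒʊɹʊɹbʔ/.
Under (C)(C)V, the unsyllabifiable consonants are /ɹ/, /b/, /ʔ/ (no codas are permitted; onsets may contain at most 2 consonants).
Epenthesis after each stranded consonant: /ɹ/ → /ɹə/, /b/ → /bə/, /ʔ/ → /ʔə/.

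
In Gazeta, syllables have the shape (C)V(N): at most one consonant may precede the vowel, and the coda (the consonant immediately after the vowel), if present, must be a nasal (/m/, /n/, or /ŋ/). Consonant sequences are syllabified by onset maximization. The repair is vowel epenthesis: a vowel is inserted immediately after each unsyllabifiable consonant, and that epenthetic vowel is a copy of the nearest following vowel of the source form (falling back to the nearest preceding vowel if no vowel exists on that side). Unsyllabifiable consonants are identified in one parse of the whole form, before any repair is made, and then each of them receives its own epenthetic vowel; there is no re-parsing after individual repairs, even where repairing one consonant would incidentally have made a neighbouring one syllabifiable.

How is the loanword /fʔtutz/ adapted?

The consonants /f/, /ʔ/, /t/, /z/ cannot be parsed into a legal (C)V(N) syllable (only a nasal (/m/, /n/, or /ŋ/) is licensed in coda position; onsets are limited to one consonant).
Inserting the epenthetic vowel yields /f/ → /fu/, /ʔ/ → /ʔu/, /t/ → /tu/, /z/ → /zu/.

fuʔututuzu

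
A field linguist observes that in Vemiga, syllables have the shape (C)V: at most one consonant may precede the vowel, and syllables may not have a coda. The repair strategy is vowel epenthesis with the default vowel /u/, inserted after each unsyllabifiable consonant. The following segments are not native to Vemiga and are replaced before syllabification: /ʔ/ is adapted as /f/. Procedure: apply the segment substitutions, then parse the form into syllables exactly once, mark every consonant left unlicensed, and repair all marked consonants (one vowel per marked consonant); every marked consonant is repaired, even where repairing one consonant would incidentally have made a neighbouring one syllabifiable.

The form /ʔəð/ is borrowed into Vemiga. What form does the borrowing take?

Substitution: /ʔ/ → /f/, giving /fəð/.
Under (C)V, the unsyllabifiable consonants are /ð/ (no codas are permitted; onsets are limited to one consonant).
Each unlicensed consonant becomes the onset of a new syllable: /ð/ → /ðu/.

fəðu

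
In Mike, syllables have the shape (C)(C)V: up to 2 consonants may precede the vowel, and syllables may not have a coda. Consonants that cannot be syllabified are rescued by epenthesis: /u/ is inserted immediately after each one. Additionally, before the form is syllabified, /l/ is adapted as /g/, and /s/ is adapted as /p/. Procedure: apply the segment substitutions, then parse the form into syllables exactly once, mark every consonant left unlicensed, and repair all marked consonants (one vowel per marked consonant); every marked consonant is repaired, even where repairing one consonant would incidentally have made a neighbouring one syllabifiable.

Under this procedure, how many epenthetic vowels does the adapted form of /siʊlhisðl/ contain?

3

After substitution the input is /piʊghipðg/.
The unsyllabifiable consonants are /p/, /ð/, /g/; each receives one epenthetic vowel.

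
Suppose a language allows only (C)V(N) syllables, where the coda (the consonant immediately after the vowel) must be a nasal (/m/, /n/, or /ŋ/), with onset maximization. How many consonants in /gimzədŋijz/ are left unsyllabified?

Syllabifying with onset maximization leaves /d/, /j/, /z/ stranded (only a nasal (/m/, /n/, or /ŋ/) is licensed in coda position; onsets are limited to one consonant).

3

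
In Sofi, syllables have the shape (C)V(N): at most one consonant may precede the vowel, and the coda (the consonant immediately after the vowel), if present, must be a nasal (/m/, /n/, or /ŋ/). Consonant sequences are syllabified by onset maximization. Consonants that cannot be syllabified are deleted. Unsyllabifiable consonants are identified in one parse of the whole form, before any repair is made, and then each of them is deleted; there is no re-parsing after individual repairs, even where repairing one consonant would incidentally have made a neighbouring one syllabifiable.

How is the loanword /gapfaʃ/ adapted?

gafa

Under (C)V(N), the unsyllabifiable consonants are /p/, /ʃ/ (only a nasal (/m/, /n/, or /ŋ/) is licensed in coda position; onsets are limited to one consonant).
Deleting the stranded consonants removes /p/, /ʃ/.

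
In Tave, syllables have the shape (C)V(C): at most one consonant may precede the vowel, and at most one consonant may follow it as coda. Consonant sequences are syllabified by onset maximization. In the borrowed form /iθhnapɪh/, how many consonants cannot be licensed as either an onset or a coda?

1

Syllabifying with onset maximization leaves /h/ stranded (at most one coda consonant is licensed; onsets are limited to one consonant).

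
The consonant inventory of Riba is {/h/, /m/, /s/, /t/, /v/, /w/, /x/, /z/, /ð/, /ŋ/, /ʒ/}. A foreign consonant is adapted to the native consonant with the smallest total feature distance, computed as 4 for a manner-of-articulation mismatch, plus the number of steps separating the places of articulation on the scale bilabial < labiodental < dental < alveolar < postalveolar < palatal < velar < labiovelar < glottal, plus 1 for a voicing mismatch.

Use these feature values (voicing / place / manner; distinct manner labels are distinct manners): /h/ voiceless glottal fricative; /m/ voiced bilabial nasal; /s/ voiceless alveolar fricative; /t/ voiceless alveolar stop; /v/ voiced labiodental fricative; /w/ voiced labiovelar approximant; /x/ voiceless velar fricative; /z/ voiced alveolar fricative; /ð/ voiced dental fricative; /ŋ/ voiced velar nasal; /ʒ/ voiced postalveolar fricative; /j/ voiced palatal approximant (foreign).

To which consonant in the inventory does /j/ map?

/w/ is closest: same manner (approximant), place distance 2 (palatal→labiovelar), same voicing; total 2. Next closest is /ŋ/ at distance 5.

w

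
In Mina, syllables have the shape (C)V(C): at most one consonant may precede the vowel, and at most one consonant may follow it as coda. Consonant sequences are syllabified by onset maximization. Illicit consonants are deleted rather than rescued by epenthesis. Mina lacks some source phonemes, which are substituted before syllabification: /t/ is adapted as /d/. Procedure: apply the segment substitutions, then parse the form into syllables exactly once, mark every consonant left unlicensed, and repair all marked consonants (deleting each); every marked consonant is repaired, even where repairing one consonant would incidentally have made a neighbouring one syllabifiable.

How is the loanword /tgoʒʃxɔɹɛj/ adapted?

goʒxɔɹɛj

Substitution: /t/ → /d/, giving /dgoʒʃxɔɹɛj/.
Syllabifying with onset maximization leaves /d/, /ʃ/ stranded (at most one coda consonant is licensed; onsets are limited to one consonant).
Deleting the stranded consonants removes /d/, /ʃ/.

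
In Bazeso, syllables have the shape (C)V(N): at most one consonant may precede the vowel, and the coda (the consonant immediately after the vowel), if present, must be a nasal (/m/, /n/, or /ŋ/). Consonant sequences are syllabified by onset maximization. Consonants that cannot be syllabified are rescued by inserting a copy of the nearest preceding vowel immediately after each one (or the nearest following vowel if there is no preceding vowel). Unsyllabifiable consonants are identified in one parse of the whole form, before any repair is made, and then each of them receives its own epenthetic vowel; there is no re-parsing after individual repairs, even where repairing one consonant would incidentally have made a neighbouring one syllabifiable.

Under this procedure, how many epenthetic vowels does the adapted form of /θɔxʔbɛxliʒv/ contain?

The unsyllabifiable consonants are /x/, /ʔ/, /x/, /ʒ/, /v/; each receives one epenthetic vowel.

5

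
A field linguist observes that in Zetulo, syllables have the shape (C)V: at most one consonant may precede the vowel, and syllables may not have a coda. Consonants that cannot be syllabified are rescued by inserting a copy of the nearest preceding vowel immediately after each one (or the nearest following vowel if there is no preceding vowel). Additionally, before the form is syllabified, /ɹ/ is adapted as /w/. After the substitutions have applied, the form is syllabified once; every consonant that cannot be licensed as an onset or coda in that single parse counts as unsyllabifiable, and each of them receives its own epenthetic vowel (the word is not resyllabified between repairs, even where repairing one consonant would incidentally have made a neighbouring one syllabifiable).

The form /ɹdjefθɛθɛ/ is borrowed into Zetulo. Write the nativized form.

wedejefeθɛθɛ

Substitution: /ɹ/ → /w/, giving /wdjefθɛθɛ/.
Syllabifying with onset maximization leaves /w/, /d/, /f/ stranded (no codas are permitted; onsets are limited to one consonant).
Each unlicensed consonant becomes the onset of a new syllable: /w/ → /we/, /d/ → /de/, /f/ → /fe/.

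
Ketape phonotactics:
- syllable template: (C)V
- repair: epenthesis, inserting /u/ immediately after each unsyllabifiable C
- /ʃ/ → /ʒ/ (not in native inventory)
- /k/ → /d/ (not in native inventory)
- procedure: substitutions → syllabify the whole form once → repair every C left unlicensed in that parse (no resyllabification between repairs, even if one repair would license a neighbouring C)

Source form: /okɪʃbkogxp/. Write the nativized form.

odɪʒubudoguxupu

Substitution: /k/ → /d/, /ʃ/ → /ʒ/, giving /odɪʒbdogxp/.
Under (C)V, the unsyllabifiable consonants are /ʒ/, /b/, /g/, /x/, /p/ (no codas are permitted; onsets are limited to one consonant).
Inserting the epenthetic vowel yields /ʒ/ → /ʒu/, /b/ → /bu/, /g/ → /gu/, /x/ → /xu/, /p/ → /pu/.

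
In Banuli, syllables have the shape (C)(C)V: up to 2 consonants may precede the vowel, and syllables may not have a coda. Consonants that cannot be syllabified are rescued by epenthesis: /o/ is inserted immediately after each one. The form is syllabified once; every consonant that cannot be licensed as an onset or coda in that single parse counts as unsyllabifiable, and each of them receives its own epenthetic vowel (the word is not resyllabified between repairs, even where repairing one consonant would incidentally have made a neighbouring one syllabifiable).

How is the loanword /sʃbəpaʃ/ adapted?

soʃbəpaʃo

Under (C)(C)V, the unsyllabifiable consonants are /s/, /ʃ/ (no codas are permitted; onsets may contain at most 2 consonants).
Epenthesis after each stranded consonant: /s/ → /so/, /ʃ/ → /ʃo/.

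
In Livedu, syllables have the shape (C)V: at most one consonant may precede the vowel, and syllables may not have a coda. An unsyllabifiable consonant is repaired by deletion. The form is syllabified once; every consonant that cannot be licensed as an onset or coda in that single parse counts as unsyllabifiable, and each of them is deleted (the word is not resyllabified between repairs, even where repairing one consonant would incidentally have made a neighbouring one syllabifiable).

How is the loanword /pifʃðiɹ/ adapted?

piði

The consonants /f/, /ʃ/, /ɹ/ cannot be parsed into a legal (C)V syllable (no codas are permitted; onsets are limited to one consonant).
Each unlicensed consonant is deleted: /f/, /ʃ/, /ɹ/.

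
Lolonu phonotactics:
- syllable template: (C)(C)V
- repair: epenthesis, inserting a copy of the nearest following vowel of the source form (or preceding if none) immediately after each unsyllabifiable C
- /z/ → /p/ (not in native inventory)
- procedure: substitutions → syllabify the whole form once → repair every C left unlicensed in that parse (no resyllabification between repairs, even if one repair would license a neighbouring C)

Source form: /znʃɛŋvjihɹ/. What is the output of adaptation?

pɛnʃɛŋivjihiɹi

Substitution: /z/ → /p/, giving /pnʃɛŋvjihɹ/.
The consonants /p/, /ŋ/, /h/, /ɹ/ cannot be parsed into a legal (C)(C)V syllable (no codas are permitted; onsets may contain at most 2 consonants).
Epenthesis after each stranded consonant: /p/ → /pɛ/, /ŋ/ → /ŋi/, /h/ → /hi/, /ɹ/ → /ɹi/.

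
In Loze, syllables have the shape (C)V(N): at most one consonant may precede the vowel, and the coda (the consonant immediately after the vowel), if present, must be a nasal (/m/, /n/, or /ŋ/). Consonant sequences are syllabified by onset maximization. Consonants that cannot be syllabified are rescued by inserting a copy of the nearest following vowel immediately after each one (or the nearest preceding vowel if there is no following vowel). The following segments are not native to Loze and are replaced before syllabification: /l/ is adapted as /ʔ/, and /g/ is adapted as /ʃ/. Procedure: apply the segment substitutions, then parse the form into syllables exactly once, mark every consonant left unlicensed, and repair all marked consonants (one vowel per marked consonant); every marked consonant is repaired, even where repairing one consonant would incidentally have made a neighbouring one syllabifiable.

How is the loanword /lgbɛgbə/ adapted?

Substitution: /l/ → /ʔ/, /g/ → /ʃ/, giving /ʔʃbɛʃbə/.
The consonants /ʔ/, /ʃ/, /ʃ/ cannot be parsed into a legal (C)V(N) syllable (only a nasal (/m/, /n/, or /ŋ/) is licensed in coda position; onsets are limited to one consonant).
Epenthesis after each stranded consonant: /ʔ/ → /ʔɛ/, /ʃ/ → /ʃɛ/, /ʃ/ → /ʃə/.

ʔɛʃɛbɛʃəbə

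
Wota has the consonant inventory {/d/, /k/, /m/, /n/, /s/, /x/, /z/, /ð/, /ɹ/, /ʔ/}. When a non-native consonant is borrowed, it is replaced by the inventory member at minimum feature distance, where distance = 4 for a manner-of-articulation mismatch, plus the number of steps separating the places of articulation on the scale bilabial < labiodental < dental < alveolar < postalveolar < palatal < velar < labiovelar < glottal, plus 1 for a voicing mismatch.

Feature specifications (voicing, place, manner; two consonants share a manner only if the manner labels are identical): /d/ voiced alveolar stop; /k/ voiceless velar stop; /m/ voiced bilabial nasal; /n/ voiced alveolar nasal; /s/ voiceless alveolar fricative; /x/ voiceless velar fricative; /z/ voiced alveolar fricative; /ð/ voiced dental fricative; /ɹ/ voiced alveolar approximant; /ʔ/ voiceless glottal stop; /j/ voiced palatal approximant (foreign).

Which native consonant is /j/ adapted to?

/ɹ/ is closest: same manner (approximant), place distance 2 (palatal→alveolar), same voicing; total 2. Next closest is /d/ at distance 6.

ɹ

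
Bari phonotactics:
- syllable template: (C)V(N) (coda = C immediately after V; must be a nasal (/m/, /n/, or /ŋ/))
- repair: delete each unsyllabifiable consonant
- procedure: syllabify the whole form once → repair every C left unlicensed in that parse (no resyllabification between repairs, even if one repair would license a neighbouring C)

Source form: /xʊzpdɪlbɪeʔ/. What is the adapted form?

xʊdɪbɪe

Syllabifying with onset maximization leaves /z/, /p/, /l/, /ʔ/ stranded (only a nasal (/m/, /n/, or /ŋ/) is licensed in coda position; onsets are limited to one consonant).
Deleting the stranded consonants removes /z/, /p/, /l/, /ʔ/.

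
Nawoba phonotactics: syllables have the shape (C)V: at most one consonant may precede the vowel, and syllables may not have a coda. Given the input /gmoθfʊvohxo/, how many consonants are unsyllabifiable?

3

The consonants /g/, /θ/, /h/ cannot be parsed into a legal (C)V syllable (no codas are permitted; onsets are limited to one consonant).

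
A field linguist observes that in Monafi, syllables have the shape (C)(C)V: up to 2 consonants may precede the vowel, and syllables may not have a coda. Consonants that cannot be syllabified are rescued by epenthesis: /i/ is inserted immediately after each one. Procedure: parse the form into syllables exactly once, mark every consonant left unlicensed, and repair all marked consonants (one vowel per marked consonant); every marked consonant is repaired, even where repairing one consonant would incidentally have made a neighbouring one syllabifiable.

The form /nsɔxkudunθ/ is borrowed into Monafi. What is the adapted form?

Syllabifying with onset maximization leaves /n/, /θ/ stranded (no codas are permitted; onsets may contain at most 2 consonants).
Epenthesis after each stranded consonant: /n/ → /ni/, /θ/ → /θi/.

nsɔxkuduniθi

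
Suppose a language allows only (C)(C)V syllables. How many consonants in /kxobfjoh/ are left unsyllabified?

2

Syllabifying with onset maximization leaves /b/, /h/ stranded (no codas are permitted; onsets may contain at most 2 consonants).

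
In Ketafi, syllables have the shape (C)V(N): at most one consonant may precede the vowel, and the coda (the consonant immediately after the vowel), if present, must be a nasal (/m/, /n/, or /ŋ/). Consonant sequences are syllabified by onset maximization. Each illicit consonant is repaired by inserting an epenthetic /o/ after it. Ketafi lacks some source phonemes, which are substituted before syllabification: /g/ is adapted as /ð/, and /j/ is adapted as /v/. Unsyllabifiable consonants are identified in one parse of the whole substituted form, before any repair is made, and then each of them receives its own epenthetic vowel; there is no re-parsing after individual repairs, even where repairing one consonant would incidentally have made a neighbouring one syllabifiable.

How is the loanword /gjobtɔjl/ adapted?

ðovobotɔvolo

Substitution: /g/ → /ð/, /j/ → /v/, giving /ðvobtɔvl/.
The consonants /ð/, /b/, /v/, /l/ cannot be parsed into a legal (C)V(N) syllable (only a nasal (/m/, /n/, or /ŋ/) is licensed in coda position; onsets are limited to one consonant).
Epenthesis after each stranded consonant: /ð/ → /ðo/, /b/ → /bo/, /v/ → /vo/, /l/ → /lo/.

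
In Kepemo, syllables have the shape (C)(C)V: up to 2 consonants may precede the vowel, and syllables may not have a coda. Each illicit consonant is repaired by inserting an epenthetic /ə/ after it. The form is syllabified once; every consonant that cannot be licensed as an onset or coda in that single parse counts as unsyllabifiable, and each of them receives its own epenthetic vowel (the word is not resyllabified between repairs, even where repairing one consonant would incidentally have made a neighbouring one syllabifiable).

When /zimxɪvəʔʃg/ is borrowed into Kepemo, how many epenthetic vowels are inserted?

The unsyllabifiable consonants are /ʔ/, /ʃ/, /g/; each receives one epenthetic vowel.

3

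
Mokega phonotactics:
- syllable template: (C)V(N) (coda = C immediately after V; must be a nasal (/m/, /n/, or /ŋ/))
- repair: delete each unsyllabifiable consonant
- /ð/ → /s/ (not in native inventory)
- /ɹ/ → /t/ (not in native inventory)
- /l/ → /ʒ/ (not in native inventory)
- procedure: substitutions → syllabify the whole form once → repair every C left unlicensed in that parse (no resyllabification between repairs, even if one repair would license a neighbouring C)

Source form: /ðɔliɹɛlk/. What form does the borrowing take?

sɔʒitɛ

Substitution: /ð/ → /s/, /l/ → /ʒ/, /ɹ/ → /t/, giving /sɔʒitɛʒk/.
The consonants /ʒ/, /k/ cannot be parsed into a legal (C)V(N) syllable (only a nasal (/m/, /n/, or /ŋ/) is licensed in coda position; onsets are limited to one consonant).
Deleting the stranded consonants removes /ʒ/, /k/.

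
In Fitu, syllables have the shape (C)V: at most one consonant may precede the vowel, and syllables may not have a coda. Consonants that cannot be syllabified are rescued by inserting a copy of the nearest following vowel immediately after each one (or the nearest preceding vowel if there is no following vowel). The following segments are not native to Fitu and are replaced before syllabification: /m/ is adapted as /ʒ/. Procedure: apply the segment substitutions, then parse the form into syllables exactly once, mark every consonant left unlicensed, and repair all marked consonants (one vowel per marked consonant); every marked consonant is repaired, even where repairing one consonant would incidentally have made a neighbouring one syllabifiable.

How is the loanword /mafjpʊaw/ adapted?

Substitution: /m/ → /ʒ/, giving /ʒafjpʊaw/.
The consonants /f/, /j/, /w/ cannot be parsed into a legal (C)V syllable (no codas are permitted; onsets are limited to one consonant).
Each unlicensed consonant becomes the onset of a new syllable: /f/ → /fʊ/, /j/ → /jʊ/, /w/ → /wa/.

ʒafʊjʊpʊawa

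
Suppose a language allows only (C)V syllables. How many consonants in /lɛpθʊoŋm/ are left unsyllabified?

The consonants /p/, /ŋ/, /m/ cannot be parsed into a legal (C)V syllable (no codas are permitted; onsets are limited to one consonant).

3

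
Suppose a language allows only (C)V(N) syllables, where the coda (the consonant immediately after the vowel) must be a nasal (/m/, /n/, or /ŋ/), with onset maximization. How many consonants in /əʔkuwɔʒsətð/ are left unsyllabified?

Under (C)V(N), the unsyllabifiable consonants are /ʔ/, /ʒ/, /t/, /ð/ (only a nasal (/m/, /n/, or /ŋ/) is licensed in coda position; onsets are limited to one consonant).

4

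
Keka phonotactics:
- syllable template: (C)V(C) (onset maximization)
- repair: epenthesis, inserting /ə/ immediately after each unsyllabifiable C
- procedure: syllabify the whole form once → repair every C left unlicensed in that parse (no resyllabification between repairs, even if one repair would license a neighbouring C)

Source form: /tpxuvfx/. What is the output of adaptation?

The consonants /t/, /p/, /f/, /x/ cannot be parsed into a legal (C)V(C) syllable (at most one coda consonant is licensed; onsets are limited to one consonant).
Inserting the epenthetic vowel yields /t/ → /tə/, /p/ → /pə/, /f/ → /fə/, /x/ → /xə/.

təpəxuvfəxə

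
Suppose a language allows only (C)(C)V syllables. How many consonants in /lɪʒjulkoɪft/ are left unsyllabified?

2

Syllabifying with onset maximization leaves /f/, /t/ stranded (no codas are permitted; onsets may contain at most 2 consonants).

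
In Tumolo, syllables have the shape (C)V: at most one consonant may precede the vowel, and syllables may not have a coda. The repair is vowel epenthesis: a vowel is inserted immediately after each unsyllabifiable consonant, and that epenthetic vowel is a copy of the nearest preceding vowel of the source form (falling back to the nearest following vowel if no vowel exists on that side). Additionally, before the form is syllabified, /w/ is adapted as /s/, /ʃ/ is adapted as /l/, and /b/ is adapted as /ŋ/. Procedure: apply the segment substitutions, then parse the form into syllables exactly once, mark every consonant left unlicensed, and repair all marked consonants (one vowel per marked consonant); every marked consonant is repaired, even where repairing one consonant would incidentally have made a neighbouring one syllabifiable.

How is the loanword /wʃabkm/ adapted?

salaŋakama

Substitution: /w/ → /s/, /ʃ/ → /l/, /b/ → /ŋ/, giving /slaŋkm/.
The consonants /s/, /ŋ/, /k/, /m/ cannot be parsed into a legal (C)V syllable (no codas are permitted; onsets are limited to one consonant).
Inserting the epenthetic vowel yields /s/ → /sa/, /ŋ/ → /ŋa/, /k/ → /ka/, /m/ → /ma/.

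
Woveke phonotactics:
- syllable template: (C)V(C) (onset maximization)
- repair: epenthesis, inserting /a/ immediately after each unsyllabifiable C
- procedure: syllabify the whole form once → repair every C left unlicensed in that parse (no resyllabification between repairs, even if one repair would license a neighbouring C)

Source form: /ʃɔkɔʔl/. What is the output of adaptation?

The consonants /l/ cannot be parsed into a legal (C)V(C) syllable (at most one coda consonant is licensed; onsets are limited to one consonant).
Inserting the epenthetic vowel yields /l/ → /la/.

ʃɔkɔʔla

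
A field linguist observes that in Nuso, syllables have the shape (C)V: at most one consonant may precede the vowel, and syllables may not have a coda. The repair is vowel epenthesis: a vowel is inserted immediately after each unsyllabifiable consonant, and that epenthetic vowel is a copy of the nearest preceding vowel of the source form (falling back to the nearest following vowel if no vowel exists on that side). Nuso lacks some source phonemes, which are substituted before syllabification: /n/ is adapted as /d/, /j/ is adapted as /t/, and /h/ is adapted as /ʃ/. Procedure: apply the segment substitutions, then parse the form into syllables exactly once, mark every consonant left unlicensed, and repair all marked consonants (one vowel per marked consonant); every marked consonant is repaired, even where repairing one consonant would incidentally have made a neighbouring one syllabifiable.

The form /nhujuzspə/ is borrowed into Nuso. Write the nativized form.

duʃutuzusupə

Substitution: /n/ → /d/, /h/ → /ʃ/, /j/ → /t/, giving /dʃutuzspə/.
Under (C)V, the unsyllabifiable consonants are /d/, /z/, /s/ (no codas are permitted; onsets are limited to one consonant).
Inserting the epenthetic vowel yields /d/ → /du/, /z/ → /zu/, /s/ → /su/.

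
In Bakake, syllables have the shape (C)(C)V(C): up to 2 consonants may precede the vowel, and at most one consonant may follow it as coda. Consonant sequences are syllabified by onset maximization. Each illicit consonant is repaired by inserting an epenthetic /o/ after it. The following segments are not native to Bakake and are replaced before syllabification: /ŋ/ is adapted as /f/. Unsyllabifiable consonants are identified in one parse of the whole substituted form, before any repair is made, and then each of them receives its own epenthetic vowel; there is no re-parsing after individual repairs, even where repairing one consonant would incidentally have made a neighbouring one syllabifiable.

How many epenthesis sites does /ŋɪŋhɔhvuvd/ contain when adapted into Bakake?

1

After substitution the input is /fɪfhɔhvuvd/.
The unsyllabifiable consonants are /d/; each receives one epenthetic vowel.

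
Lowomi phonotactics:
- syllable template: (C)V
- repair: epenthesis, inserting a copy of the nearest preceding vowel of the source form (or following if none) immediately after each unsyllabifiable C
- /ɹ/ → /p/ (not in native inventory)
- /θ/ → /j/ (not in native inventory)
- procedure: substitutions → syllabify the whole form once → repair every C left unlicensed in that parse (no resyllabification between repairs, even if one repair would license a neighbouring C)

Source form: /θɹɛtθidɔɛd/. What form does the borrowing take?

jɛpɛtɛjidɔɛdɛ

Substitution: /θ/ → /j/, /ɹ/ → /p/, giving /jpɛtjidɔɛd/.
Syllabifying with onset maximization leaves /j/, /t/, /d/ stranded (no codas are permitted; onsets are limited to one consonant).
Each unlicensed consonant becomes the onset of a new syllable: /j/ → /jɛ/, /t/ → /tɛ/, /d/ → /dɛ/.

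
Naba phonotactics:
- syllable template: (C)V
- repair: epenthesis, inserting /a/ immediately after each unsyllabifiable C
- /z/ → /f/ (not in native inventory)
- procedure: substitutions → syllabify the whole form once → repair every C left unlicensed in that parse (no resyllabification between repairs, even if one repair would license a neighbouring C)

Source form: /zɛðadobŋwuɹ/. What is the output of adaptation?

Substitution: /z/ → /f/, giving /fɛðadobŋwuɹ/.
Syllabifying with onset maximization leaves /b/, /ŋ/, /ɹ/ stranded (no codas are permitted; onsets are limited to one consonant).
Inserting the epenthetic vowel yields /b/ → /ba/, /ŋ/ → /ŋa/, /ɹ/ → /ɹa/.

fɛðadobaŋawuɹa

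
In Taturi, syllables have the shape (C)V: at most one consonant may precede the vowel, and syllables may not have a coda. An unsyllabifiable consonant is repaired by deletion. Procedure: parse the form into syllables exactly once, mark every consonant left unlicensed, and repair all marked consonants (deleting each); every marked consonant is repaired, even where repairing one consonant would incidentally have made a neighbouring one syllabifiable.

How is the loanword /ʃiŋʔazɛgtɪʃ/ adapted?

Under (C)V, the unsyllabifiable consonants are /ŋ/, /g/, /ʃ/ (no codas are permitted; onsets are limited to one consonant).
Each unlicensed consonant is deleted: /ŋ/, /g/, /ʃ/.

ʃiʔazɛtɪ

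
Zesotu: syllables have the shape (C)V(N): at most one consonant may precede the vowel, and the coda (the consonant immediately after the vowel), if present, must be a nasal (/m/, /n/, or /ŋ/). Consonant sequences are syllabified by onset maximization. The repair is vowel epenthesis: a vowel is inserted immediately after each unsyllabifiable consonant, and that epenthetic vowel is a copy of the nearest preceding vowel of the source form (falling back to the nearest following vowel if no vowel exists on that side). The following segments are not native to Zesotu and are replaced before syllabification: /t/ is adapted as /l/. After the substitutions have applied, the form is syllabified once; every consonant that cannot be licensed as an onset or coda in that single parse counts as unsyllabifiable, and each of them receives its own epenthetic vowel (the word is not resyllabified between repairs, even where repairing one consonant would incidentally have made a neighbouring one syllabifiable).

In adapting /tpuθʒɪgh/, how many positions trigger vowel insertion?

After substitution the input is /lpuθʒɪgh/.
The unsyllabifiable consonants are /l/, /θ/, /g/, /h/; each receives one epenthetic vowel.

4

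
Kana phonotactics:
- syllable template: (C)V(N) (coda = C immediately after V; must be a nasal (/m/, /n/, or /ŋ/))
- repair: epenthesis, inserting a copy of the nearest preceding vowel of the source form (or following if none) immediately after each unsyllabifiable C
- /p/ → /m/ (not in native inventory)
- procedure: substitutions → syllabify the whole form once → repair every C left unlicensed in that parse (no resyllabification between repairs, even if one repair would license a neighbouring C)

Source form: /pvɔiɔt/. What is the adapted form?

mɔvɔiɔtɔ

Substitution: /p/ → /m/, giving /mvɔiɔt/.
Syllabifying with onset maximization leaves /m/, /t/ stranded (only a nasal (/m/, /n/, or /ŋ/) is licensed in coda position; onsets are limited to one consonant).
Epenthesis after each stranded consonant: /m/ → /mɔ/, /t/ → /tɔ/.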